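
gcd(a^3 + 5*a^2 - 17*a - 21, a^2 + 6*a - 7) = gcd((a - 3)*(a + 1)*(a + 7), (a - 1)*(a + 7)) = a + 7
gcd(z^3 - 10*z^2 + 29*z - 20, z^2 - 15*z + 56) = 1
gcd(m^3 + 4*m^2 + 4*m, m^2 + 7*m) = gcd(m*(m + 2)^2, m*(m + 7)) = m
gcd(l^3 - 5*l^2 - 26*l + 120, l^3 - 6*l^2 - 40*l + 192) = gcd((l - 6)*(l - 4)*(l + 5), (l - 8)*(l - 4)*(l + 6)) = l - 4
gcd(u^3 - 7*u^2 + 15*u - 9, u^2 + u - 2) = u - 1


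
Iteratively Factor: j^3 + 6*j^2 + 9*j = (j)*(j^2 + 6*j + 9) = j*(j + 3)*(j + 3)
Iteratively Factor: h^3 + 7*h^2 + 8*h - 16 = (h + 4)*(h^2 + 3*h - 4) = (h + 4)^2*(h - 1)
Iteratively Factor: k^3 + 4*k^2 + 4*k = (k + 2)*(k^2 + 2*k) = k*(k + 2)*(k + 2)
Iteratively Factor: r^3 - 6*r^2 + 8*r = (r - 4)*(r^2 - 2*r) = (r - 4)*(r - 2)*(r)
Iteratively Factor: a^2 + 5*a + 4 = (a + 4)*(a + 1)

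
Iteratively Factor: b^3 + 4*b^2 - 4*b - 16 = (b - 2)*(b^2 + 6*b + 8) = (b - 2)*(b + 4)*(b + 2)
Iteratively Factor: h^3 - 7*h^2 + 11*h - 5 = (h - 1)*(h^2 - 6*h + 5) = (h - 1)^2*(h - 5)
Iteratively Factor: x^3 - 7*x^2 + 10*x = (x - 2)*(x^2 - 5*x) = (x - 5)*(x - 2)*(x)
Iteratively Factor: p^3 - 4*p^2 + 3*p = (p - 3)*(p^2 - p) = (p - 3)*(p - 1)*(p)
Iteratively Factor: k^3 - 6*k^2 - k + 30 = (k - 5)*(k^2 - k - 6) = (k - 5)*(k - 3)*(k + 2)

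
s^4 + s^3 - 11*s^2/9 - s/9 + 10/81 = (s - 2/3)*(s - 1/3)*(s + 1/3)*(s + 5/3)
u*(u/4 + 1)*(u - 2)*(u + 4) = u^4/4 + 3*u^3/2 - 8*u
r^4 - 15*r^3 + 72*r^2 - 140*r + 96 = (r - 8)*(r - 3)*(r - 2)^2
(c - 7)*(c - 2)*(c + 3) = c^3 - 6*c^2 - 13*c + 42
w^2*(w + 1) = w^3 + w^2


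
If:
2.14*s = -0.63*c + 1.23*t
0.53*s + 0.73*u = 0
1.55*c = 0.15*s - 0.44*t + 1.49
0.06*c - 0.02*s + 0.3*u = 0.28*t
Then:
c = 0.87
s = -0.10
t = 0.27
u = 0.07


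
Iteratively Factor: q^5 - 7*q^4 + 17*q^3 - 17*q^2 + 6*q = (q)*(q^4 - 7*q^3 + 17*q^2 - 17*q + 6) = q*(q - 2)*(q^3 - 5*q^2 + 7*q - 3) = q*(q - 3)*(q - 2)*(q^2 - 2*q + 1) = q*(q - 3)*(q - 2)*(q - 1)*(q - 1)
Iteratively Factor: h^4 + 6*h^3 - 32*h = (h - 2)*(h^3 + 8*h^2 + 16*h) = (h - 2)*(h + 4)*(h^2 + 4*h) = h*(h - 2)*(h + 4)*(h + 4)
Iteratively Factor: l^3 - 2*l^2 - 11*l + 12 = (l - 4)*(l^2 + 2*l - 3) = (l - 4)*(l + 3)*(l - 1)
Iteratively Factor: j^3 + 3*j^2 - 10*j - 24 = (j + 4)*(j^2 - j - 6) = (j - 3)*(j + 4)*(j + 2)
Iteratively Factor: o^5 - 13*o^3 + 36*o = (o)*(o^4 - 13*o^2 + 36) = o*(o + 3)*(o^3 - 3*o^2 - 4*o + 12) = o*(o - 2)*(o + 3)*(o^2 - o - 6) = o*(o - 3)*(o - 2)*(o + 3)*(o + 2)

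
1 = 1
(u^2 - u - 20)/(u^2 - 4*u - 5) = (u + 4)/(u + 1)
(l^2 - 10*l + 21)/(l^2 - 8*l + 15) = (l - 7)/(l - 5)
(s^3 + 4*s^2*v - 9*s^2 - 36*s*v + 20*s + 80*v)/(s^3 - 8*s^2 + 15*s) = (s^2 + 4*s*v - 4*s - 16*v)/(s*(s - 3))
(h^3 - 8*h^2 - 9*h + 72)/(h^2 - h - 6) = (h^2 - 5*h - 24)/(h + 2)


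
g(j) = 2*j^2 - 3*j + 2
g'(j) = 4*j - 3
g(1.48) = 1.94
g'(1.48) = 2.92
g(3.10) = 11.92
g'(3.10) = 9.40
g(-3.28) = 33.36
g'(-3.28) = -16.12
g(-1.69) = 12.78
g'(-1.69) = -9.76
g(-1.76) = 13.48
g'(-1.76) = -10.04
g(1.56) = 2.19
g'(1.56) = 3.24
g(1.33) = 1.55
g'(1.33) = 2.32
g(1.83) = 3.21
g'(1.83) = 4.32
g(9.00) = 137.00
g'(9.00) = 33.00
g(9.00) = 137.00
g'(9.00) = 33.00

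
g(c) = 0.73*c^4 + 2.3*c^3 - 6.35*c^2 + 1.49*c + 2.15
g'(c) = 2.92*c^3 + 6.9*c^2 - 12.7*c + 1.49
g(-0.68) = -2.37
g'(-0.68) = 12.40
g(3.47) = 132.80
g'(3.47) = 162.51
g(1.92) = 7.80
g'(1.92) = 23.21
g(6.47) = 1648.11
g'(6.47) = 999.01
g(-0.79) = -3.84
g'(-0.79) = 14.39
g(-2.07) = -35.14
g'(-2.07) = 31.45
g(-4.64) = -32.87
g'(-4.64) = -82.73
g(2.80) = 51.90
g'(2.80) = 84.13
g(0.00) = 2.15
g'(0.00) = 1.49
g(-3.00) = -62.44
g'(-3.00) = 22.85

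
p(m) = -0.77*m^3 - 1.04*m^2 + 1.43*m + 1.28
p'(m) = -2.31*m^2 - 2.08*m + 1.43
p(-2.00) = 0.42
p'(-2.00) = -3.65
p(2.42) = -12.26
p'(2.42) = -17.13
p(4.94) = -109.86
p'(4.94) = -65.22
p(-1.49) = -0.61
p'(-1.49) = -0.60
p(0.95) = 1.04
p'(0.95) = -2.63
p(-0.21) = 0.94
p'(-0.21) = 1.76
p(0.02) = 1.31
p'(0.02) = 1.39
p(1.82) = -4.20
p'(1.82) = -10.01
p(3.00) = -24.58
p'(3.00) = -25.60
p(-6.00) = 121.58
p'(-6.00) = -69.25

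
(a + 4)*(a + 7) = a^2 + 11*a + 28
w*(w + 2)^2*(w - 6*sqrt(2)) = w^4 - 6*sqrt(2)*w^3 + 4*w^3 - 24*sqrt(2)*w^2 + 4*w^2 - 24*sqrt(2)*w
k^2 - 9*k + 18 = (k - 6)*(k - 3)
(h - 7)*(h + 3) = h^2 - 4*h - 21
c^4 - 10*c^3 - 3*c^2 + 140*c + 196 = (c - 7)^2*(c + 2)^2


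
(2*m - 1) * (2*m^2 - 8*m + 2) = 4*m^3 - 18*m^2 + 12*m - 2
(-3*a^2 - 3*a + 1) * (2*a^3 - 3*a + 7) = -6*a^5 - 6*a^4 + 11*a^3 - 12*a^2 - 24*a + 7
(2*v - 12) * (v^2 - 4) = 2*v^3 - 12*v^2 - 8*v + 48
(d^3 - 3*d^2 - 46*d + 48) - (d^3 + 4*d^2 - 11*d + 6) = -7*d^2 - 35*d + 42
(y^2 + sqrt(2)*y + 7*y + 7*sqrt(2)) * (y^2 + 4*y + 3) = y^4 + sqrt(2)*y^3 + 11*y^3 + 11*sqrt(2)*y^2 + 31*y^2 + 21*y + 31*sqrt(2)*y + 21*sqrt(2)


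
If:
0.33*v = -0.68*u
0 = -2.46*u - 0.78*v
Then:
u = 0.00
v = 0.00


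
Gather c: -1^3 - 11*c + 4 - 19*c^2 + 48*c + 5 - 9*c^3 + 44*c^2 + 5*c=-9*c^3 + 25*c^2 + 42*c + 8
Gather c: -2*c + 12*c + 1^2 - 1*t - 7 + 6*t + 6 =10*c + 5*t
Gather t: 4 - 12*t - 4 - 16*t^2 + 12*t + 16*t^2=0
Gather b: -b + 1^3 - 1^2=-b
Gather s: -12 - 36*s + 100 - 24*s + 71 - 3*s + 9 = 168 - 63*s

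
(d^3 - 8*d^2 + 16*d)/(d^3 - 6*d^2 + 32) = d/(d + 2)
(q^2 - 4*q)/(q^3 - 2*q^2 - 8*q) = 1/(q + 2)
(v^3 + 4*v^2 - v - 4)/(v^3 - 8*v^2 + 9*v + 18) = (v^2 + 3*v - 4)/(v^2 - 9*v + 18)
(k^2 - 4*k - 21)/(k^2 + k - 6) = (k - 7)/(k - 2)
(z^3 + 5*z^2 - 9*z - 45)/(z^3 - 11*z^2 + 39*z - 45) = (z^2 + 8*z + 15)/(z^2 - 8*z + 15)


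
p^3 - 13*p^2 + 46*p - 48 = (p - 8)*(p - 3)*(p - 2)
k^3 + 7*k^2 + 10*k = k*(k + 2)*(k + 5)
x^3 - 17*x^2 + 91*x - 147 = (x - 7)^2*(x - 3)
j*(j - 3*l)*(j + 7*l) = j^3 + 4*j^2*l - 21*j*l^2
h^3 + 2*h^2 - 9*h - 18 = (h - 3)*(h + 2)*(h + 3)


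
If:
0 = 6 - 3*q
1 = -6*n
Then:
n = -1/6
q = 2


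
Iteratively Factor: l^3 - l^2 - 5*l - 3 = (l + 1)*(l^2 - 2*l - 3) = (l + 1)^2*(l - 3)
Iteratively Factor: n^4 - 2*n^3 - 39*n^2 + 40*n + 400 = (n - 5)*(n^3 + 3*n^2 - 24*n - 80) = (n - 5)*(n + 4)*(n^2 - n - 20) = (n - 5)^2*(n + 4)*(n + 4)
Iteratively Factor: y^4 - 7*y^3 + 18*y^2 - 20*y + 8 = (y - 2)*(y^3 - 5*y^2 + 8*y - 4) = (y - 2)*(y - 1)*(y^2 - 4*y + 4) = (y - 2)^2*(y - 1)*(y - 2)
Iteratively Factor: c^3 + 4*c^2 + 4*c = (c + 2)*(c^2 + 2*c) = (c + 2)^2*(c)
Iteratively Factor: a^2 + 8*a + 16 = (a + 4)*(a + 4)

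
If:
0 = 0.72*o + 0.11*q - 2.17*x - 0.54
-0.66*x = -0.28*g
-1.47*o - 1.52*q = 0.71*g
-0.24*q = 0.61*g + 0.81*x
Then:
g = 0.43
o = 1.56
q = -1.71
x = 0.18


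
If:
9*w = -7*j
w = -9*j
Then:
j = 0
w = 0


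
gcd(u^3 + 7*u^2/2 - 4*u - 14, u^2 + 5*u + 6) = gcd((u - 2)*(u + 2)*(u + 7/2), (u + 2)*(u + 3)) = u + 2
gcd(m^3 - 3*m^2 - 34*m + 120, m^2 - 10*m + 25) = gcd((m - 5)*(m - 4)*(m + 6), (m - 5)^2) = m - 5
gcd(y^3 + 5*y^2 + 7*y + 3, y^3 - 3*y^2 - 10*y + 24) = y + 3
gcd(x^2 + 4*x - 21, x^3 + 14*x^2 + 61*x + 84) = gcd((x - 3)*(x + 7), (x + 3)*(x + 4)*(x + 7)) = x + 7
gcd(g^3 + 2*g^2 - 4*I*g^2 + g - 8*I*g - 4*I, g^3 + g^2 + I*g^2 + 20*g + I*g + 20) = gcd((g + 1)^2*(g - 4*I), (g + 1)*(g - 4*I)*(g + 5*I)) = g^2 + g*(1 - 4*I) - 4*I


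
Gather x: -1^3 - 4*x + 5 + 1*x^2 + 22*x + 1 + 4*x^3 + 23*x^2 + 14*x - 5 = 4*x^3 + 24*x^2 + 32*x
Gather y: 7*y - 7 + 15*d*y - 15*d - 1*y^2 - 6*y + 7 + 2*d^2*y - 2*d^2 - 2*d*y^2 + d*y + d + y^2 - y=-2*d^2 - 2*d*y^2 - 14*d + y*(2*d^2 + 16*d)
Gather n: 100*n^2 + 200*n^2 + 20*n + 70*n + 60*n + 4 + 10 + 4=300*n^2 + 150*n + 18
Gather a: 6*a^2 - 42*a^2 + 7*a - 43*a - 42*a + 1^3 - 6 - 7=-36*a^2 - 78*a - 12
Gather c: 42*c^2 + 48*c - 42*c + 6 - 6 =42*c^2 + 6*c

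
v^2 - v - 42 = (v - 7)*(v + 6)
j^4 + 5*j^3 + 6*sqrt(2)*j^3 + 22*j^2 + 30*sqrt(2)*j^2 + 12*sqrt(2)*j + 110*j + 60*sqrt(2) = (j + 5)*(j + sqrt(2))*(j + 2*sqrt(2))*(j + 3*sqrt(2))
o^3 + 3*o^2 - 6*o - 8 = (o - 2)*(o + 1)*(o + 4)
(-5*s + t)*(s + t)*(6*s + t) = -30*s^3 - 29*s^2*t + 2*s*t^2 + t^3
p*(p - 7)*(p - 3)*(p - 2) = p^4 - 12*p^3 + 41*p^2 - 42*p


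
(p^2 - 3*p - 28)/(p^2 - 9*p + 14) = (p + 4)/(p - 2)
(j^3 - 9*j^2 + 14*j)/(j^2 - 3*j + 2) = j*(j - 7)/(j - 1)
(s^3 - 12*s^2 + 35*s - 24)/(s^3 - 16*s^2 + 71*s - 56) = (s - 3)/(s - 7)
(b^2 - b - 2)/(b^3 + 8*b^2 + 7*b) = (b - 2)/(b*(b + 7))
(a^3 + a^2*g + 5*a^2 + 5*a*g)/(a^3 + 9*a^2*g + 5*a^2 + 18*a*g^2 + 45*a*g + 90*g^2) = a*(a + g)/(a^2 + 9*a*g + 18*g^2)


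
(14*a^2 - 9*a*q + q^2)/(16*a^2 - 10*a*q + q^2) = (-7*a + q)/(-8*a + q)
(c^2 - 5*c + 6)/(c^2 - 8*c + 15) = (c - 2)/(c - 5)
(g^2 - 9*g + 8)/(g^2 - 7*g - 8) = (g - 1)/(g + 1)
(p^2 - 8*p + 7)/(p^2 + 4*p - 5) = (p - 7)/(p + 5)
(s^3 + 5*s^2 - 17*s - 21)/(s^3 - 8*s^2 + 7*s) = (s^3 + 5*s^2 - 17*s - 21)/(s*(s^2 - 8*s + 7))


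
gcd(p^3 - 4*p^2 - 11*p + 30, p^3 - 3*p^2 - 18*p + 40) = p^2 - 7*p + 10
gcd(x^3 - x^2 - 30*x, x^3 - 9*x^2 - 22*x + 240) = x^2 - x - 30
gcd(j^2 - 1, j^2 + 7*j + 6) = j + 1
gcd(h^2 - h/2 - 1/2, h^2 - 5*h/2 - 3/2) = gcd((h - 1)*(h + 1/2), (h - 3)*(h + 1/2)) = h + 1/2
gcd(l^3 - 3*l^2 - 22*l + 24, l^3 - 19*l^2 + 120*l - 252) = l - 6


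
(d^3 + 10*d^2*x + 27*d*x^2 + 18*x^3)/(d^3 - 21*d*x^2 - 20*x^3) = (-d^2 - 9*d*x - 18*x^2)/(-d^2 + d*x + 20*x^2)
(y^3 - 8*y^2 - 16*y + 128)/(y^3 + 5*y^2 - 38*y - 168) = (y^2 - 12*y + 32)/(y^2 + y - 42)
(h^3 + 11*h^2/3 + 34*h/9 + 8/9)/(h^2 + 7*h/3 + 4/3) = (3*h^2 + 7*h + 2)/(3*(h + 1))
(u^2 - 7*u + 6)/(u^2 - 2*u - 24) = (u - 1)/(u + 4)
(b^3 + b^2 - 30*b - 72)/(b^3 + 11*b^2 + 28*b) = (b^2 - 3*b - 18)/(b*(b + 7))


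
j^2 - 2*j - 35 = (j - 7)*(j + 5)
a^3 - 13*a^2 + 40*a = a*(a - 8)*(a - 5)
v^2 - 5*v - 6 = (v - 6)*(v + 1)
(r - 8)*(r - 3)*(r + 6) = r^3 - 5*r^2 - 42*r + 144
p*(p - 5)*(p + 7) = p^3 + 2*p^2 - 35*p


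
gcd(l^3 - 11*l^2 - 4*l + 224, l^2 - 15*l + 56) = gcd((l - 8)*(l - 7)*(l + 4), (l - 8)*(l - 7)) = l^2 - 15*l + 56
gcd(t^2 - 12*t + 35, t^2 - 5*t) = t - 5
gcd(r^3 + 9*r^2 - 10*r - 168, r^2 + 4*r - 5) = 1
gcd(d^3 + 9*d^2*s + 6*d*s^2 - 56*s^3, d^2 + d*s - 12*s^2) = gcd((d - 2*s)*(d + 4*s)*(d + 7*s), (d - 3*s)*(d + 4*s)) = d + 4*s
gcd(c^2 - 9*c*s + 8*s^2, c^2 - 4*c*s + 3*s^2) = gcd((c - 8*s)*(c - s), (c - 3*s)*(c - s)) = -c + s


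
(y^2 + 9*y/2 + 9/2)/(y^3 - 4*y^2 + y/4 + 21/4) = 2*(2*y^2 + 9*y + 9)/(4*y^3 - 16*y^2 + y + 21)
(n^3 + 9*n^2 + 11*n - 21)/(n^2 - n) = n + 10 + 21/n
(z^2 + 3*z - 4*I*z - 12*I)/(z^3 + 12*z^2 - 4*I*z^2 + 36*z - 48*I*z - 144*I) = (z + 3)/(z^2 + 12*z + 36)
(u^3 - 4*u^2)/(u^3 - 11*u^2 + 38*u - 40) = u^2/(u^2 - 7*u + 10)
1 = 1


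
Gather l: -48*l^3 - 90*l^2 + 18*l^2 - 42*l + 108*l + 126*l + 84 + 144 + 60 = -48*l^3 - 72*l^2 + 192*l + 288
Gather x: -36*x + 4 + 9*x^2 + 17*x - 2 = 9*x^2 - 19*x + 2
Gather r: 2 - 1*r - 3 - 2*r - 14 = -3*r - 15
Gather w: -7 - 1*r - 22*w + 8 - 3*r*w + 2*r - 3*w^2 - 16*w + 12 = r - 3*w^2 + w*(-3*r - 38) + 13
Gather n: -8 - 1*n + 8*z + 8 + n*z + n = n*z + 8*z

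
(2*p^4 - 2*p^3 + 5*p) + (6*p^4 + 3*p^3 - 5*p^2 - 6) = 8*p^4 + p^3 - 5*p^2 + 5*p - 6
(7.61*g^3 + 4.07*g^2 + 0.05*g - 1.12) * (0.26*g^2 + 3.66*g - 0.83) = 1.9786*g^5 + 28.9108*g^4 + 8.5929*g^3 - 3.4863*g^2 - 4.1407*g + 0.9296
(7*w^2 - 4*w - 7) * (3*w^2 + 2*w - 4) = 21*w^4 + 2*w^3 - 57*w^2 + 2*w + 28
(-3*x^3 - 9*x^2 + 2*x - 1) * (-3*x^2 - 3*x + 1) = 9*x^5 + 36*x^4 + 18*x^3 - 12*x^2 + 5*x - 1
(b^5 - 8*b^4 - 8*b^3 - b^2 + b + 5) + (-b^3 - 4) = b^5 - 8*b^4 - 9*b^3 - b^2 + b + 1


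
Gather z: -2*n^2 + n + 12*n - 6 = -2*n^2 + 13*n - 6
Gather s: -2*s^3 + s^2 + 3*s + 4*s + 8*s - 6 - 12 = -2*s^3 + s^2 + 15*s - 18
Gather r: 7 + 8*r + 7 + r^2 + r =r^2 + 9*r + 14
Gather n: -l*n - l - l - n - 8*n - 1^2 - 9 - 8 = -2*l + n*(-l - 9) - 18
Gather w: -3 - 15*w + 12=9 - 15*w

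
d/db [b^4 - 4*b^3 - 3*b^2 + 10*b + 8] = 4*b^3 - 12*b^2 - 6*b + 10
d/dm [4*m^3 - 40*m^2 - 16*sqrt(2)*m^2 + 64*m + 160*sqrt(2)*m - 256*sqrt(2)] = 12*m^2 - 80*m - 32*sqrt(2)*m + 64 + 160*sqrt(2)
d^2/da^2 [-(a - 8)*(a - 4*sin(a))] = 2*(16 - 2*a)*sin(a) + 8*cos(a) - 2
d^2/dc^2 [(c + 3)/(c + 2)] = 2/(c + 2)^3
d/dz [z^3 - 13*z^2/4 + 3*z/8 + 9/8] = 3*z^2 - 13*z/2 + 3/8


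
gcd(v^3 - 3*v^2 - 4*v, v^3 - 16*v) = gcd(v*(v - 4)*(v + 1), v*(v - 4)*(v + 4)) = v^2 - 4*v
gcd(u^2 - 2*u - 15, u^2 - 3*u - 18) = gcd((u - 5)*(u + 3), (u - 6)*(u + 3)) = u + 3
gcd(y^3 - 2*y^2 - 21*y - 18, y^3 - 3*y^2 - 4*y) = y + 1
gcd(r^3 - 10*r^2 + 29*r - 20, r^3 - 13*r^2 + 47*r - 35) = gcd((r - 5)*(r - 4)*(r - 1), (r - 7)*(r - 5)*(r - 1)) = r^2 - 6*r + 5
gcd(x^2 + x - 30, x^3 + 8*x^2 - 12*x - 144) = x + 6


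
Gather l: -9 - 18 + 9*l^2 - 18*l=9*l^2 - 18*l - 27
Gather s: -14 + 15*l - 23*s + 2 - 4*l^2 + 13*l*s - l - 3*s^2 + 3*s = -4*l^2 + 14*l - 3*s^2 + s*(13*l - 20) - 12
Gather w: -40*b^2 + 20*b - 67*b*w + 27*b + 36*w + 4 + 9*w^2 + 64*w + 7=-40*b^2 + 47*b + 9*w^2 + w*(100 - 67*b) + 11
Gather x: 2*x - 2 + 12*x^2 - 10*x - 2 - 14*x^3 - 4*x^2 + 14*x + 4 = -14*x^3 + 8*x^2 + 6*x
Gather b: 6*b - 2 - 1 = 6*b - 3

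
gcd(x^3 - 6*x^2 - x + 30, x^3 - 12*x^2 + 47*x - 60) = x^2 - 8*x + 15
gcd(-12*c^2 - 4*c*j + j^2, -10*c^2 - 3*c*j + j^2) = 2*c + j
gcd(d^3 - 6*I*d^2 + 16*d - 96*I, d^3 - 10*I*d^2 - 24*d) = d^2 - 10*I*d - 24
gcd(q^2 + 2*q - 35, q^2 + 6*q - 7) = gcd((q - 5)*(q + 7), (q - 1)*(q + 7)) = q + 7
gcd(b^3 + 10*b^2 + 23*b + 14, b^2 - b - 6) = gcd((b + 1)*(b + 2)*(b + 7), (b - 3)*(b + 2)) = b + 2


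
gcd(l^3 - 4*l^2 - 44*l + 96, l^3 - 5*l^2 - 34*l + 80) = l^2 - 10*l + 16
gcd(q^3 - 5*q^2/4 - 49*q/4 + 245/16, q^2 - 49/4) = q^2 - 49/4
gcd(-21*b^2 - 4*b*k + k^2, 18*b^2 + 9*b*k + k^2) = 3*b + k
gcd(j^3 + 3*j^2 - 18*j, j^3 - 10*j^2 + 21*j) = j^2 - 3*j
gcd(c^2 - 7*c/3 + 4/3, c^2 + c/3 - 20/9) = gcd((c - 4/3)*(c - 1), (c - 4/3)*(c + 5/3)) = c - 4/3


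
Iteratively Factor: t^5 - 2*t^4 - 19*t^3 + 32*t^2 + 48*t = (t + 4)*(t^4 - 6*t^3 + 5*t^2 + 12*t) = (t - 3)*(t + 4)*(t^3 - 3*t^2 - 4*t) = t*(t - 3)*(t + 4)*(t^2 - 3*t - 4) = t*(t - 3)*(t + 1)*(t + 4)*(t - 4)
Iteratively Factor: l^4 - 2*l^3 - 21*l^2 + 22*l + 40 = (l - 2)*(l^3 - 21*l - 20) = (l - 2)*(l + 4)*(l^2 - 4*l - 5) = (l - 5)*(l - 2)*(l + 4)*(l + 1)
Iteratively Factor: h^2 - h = (h - 1)*(h)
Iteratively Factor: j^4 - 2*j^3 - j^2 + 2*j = (j - 2)*(j^3 - j) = (j - 2)*(j + 1)*(j^2 - j) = j*(j - 2)*(j + 1)*(j - 1)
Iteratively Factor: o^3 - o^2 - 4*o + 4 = (o + 2)*(o^2 - 3*o + 2) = (o - 2)*(o + 2)*(o - 1)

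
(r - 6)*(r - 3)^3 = r^4 - 15*r^3 + 81*r^2 - 189*r + 162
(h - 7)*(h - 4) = h^2 - 11*h + 28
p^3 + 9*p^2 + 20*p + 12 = (p + 1)*(p + 2)*(p + 6)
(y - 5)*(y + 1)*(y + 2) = y^3 - 2*y^2 - 13*y - 10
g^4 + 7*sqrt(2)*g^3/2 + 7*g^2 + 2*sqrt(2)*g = g*(g + sqrt(2)/2)*(g + sqrt(2))*(g + 2*sqrt(2))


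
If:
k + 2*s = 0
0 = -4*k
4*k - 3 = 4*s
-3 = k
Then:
No Solution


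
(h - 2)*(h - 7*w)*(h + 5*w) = h^3 - 2*h^2*w - 2*h^2 - 35*h*w^2 + 4*h*w + 70*w^2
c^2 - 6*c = c*(c - 6)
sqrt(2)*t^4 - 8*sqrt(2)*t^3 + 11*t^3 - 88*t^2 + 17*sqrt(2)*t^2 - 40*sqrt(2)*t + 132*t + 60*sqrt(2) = (t - 6)*(t - 2)*(t + 5*sqrt(2))*(sqrt(2)*t + 1)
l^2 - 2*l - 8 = (l - 4)*(l + 2)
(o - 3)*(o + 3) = o^2 - 9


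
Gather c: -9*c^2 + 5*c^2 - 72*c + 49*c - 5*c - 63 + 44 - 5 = -4*c^2 - 28*c - 24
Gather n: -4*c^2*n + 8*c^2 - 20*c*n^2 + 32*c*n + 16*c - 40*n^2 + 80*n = 8*c^2 + 16*c + n^2*(-20*c - 40) + n*(-4*c^2 + 32*c + 80)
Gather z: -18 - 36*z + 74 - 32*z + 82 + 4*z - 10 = 128 - 64*z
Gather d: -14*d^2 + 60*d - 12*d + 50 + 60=-14*d^2 + 48*d + 110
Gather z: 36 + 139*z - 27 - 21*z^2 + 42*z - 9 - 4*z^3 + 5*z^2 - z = -4*z^3 - 16*z^2 + 180*z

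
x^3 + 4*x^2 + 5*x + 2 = (x + 1)^2*(x + 2)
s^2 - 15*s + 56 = (s - 8)*(s - 7)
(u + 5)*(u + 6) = u^2 + 11*u + 30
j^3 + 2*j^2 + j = j*(j + 1)^2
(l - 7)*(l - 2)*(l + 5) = l^3 - 4*l^2 - 31*l + 70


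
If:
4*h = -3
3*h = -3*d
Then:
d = 3/4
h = -3/4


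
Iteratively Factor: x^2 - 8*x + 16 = (x - 4)*(x - 4)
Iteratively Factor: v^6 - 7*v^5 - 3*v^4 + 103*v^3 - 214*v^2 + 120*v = (v - 3)*(v^5 - 4*v^4 - 15*v^3 + 58*v^2 - 40*v) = (v - 5)*(v - 3)*(v^4 + v^3 - 10*v^2 + 8*v) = v*(v - 5)*(v - 3)*(v^3 + v^2 - 10*v + 8) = v*(v - 5)*(v - 3)*(v - 1)*(v^2 + 2*v - 8) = v*(v - 5)*(v - 3)*(v - 2)*(v - 1)*(v + 4)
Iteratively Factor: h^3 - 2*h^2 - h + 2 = (h - 2)*(h^2 - 1) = (h - 2)*(h + 1)*(h - 1)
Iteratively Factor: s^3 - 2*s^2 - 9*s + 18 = (s - 3)*(s^2 + s - 6) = (s - 3)*(s - 2)*(s + 3)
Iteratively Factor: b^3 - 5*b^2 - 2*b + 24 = (b - 4)*(b^2 - b - 6) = (b - 4)*(b - 3)*(b + 2)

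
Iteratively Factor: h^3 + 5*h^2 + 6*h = (h)*(h^2 + 5*h + 6) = h*(h + 3)*(h + 2)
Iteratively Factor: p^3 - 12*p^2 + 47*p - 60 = (p - 3)*(p^2 - 9*p + 20) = (p - 4)*(p - 3)*(p - 5)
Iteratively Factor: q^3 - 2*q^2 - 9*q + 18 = (q + 3)*(q^2 - 5*q + 6) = (q - 3)*(q + 3)*(q - 2)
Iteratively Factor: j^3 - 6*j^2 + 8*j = (j)*(j^2 - 6*j + 8) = j*(j - 4)*(j - 2)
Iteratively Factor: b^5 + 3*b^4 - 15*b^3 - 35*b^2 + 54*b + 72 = (b + 3)*(b^4 - 15*b^2 + 10*b + 24) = (b + 3)*(b + 4)*(b^3 - 4*b^2 + b + 6) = (b + 1)*(b + 3)*(b + 4)*(b^2 - 5*b + 6) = (b - 2)*(b + 1)*(b + 3)*(b + 4)*(b - 3)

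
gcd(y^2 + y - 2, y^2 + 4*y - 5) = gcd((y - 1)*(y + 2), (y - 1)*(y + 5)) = y - 1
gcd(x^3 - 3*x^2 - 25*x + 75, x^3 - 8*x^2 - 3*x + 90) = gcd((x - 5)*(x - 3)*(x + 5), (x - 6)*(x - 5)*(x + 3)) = x - 5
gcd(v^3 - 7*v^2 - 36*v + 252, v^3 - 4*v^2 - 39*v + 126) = v^2 - v - 42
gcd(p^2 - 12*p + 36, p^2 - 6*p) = p - 6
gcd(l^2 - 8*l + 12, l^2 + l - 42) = l - 6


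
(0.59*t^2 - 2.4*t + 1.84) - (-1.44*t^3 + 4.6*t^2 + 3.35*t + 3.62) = 1.44*t^3 - 4.01*t^2 - 5.75*t - 1.78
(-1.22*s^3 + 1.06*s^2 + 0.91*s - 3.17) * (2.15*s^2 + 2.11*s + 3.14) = -2.623*s^5 - 0.2952*s^4 + 0.3623*s^3 - 1.567*s^2 - 3.8313*s - 9.9538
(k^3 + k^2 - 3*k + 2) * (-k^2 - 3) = -k^5 - k^4 - 5*k^2 + 9*k - 6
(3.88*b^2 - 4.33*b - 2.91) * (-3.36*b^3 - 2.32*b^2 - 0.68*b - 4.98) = -13.0368*b^5 + 5.5472*b^4 + 17.1848*b^3 - 9.6268*b^2 + 23.5422*b + 14.4918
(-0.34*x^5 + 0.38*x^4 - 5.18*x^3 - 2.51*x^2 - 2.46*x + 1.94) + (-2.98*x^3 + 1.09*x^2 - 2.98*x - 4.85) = -0.34*x^5 + 0.38*x^4 - 8.16*x^3 - 1.42*x^2 - 5.44*x - 2.91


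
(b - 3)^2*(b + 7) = b^3 + b^2 - 33*b + 63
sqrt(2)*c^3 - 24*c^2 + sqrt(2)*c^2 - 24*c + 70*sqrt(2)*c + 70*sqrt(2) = (c - 7*sqrt(2))*(c - 5*sqrt(2))*(sqrt(2)*c + sqrt(2))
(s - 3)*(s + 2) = s^2 - s - 6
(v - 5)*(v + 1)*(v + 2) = v^3 - 2*v^2 - 13*v - 10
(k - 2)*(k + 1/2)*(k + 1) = k^3 - k^2/2 - 5*k/2 - 1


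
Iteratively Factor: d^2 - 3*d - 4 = (d + 1)*(d - 4)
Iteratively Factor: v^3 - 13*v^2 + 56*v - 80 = (v - 4)*(v^2 - 9*v + 20) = (v - 4)^2*(v - 5)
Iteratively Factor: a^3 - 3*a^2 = (a)*(a^2 - 3*a) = a^2*(a - 3)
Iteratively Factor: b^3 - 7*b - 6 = (b + 1)*(b^2 - b - 6) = (b - 3)*(b + 1)*(b + 2)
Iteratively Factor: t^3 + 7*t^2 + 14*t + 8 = (t + 4)*(t^2 + 3*t + 2) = (t + 2)*(t + 4)*(t + 1)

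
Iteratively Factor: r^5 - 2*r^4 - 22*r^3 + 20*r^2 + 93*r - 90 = (r - 1)*(r^4 - r^3 - 23*r^2 - 3*r + 90) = (r - 5)*(r - 1)*(r^3 + 4*r^2 - 3*r - 18) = (r - 5)*(r - 1)*(r + 3)*(r^2 + r - 6) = (r - 5)*(r - 1)*(r + 3)^2*(r - 2)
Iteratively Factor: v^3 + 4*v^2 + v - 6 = (v - 1)*(v^2 + 5*v + 6) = (v - 1)*(v + 2)*(v + 3)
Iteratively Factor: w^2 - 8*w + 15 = (w - 3)*(w - 5)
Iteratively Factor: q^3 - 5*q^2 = (q - 5)*(q^2) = q*(q - 5)*(q)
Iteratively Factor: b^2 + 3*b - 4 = (b + 4)*(b - 1)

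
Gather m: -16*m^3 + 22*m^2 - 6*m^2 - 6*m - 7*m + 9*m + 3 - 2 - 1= -16*m^3 + 16*m^2 - 4*m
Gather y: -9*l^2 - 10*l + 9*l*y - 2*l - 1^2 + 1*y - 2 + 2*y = -9*l^2 - 12*l + y*(9*l + 3) - 3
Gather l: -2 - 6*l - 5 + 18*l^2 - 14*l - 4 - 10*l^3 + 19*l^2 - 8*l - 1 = -10*l^3 + 37*l^2 - 28*l - 12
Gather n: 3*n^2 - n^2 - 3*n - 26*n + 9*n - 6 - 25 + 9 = 2*n^2 - 20*n - 22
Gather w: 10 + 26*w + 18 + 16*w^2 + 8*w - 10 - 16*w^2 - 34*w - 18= 0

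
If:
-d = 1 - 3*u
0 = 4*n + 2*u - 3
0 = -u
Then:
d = -1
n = 3/4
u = 0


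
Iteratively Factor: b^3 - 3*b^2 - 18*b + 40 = (b + 4)*(b^2 - 7*b + 10) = (b - 5)*(b + 4)*(b - 2)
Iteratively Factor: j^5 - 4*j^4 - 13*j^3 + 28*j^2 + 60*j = (j - 5)*(j^4 + j^3 - 8*j^2 - 12*j) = (j - 5)*(j + 2)*(j^3 - j^2 - 6*j) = (j - 5)*(j - 3)*(j + 2)*(j^2 + 2*j) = (j - 5)*(j - 3)*(j + 2)^2*(j)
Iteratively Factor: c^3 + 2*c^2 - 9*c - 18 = (c + 3)*(c^2 - c - 6) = (c - 3)*(c + 3)*(c + 2)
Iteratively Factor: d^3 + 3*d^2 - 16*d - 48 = (d - 4)*(d^2 + 7*d + 12) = (d - 4)*(d + 4)*(d + 3)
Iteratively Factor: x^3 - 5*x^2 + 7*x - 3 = (x - 3)*(x^2 - 2*x + 1) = (x - 3)*(x - 1)*(x - 1)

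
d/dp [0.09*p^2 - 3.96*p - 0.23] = 0.18*p - 3.96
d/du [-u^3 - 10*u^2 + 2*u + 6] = -3*u^2 - 20*u + 2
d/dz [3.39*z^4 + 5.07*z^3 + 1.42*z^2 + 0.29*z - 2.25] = 13.56*z^3 + 15.21*z^2 + 2.84*z + 0.29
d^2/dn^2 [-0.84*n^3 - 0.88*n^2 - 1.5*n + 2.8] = -5.04*n - 1.76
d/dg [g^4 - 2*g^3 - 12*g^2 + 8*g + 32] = 4*g^3 - 6*g^2 - 24*g + 8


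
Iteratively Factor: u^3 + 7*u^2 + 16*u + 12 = (u + 2)*(u^2 + 5*u + 6) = (u + 2)^2*(u + 3)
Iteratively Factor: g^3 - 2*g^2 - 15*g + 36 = (g - 3)*(g^2 + g - 12) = (g - 3)^2*(g + 4)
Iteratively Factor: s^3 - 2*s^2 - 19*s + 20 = (s - 1)*(s^2 - s - 20) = (s - 5)*(s - 1)*(s + 4)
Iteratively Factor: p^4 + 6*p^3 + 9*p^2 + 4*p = (p + 4)*(p^3 + 2*p^2 + p) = (p + 1)*(p + 4)*(p^2 + p) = p*(p + 1)*(p + 4)*(p + 1)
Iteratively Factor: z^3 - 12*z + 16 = (z + 4)*(z^2 - 4*z + 4) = (z - 2)*(z + 4)*(z - 2)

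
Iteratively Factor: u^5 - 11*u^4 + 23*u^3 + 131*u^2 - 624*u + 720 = (u + 4)*(u^4 - 15*u^3 + 83*u^2 - 201*u + 180) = (u - 5)*(u + 4)*(u^3 - 10*u^2 + 33*u - 36) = (u - 5)*(u - 3)*(u + 4)*(u^2 - 7*u + 12) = (u - 5)*(u - 3)^2*(u + 4)*(u - 4)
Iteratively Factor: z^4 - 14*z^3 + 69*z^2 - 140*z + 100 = (z - 2)*(z^3 - 12*z^2 + 45*z - 50) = (z - 5)*(z - 2)*(z^2 - 7*z + 10) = (z - 5)*(z - 2)^2*(z - 5)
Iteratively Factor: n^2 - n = (n - 1)*(n)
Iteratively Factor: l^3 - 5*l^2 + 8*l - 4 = (l - 2)*(l^2 - 3*l + 2) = (l - 2)^2*(l - 1)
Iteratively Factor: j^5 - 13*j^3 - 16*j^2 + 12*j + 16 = (j - 1)*(j^4 + j^3 - 12*j^2 - 28*j - 16) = (j - 4)*(j - 1)*(j^3 + 5*j^2 + 8*j + 4) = (j - 4)*(j - 1)*(j + 2)*(j^2 + 3*j + 2) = (j - 4)*(j - 1)*(j + 1)*(j + 2)*(j + 2)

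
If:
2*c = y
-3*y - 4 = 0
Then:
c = -2/3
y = -4/3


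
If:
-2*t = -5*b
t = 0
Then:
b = 0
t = 0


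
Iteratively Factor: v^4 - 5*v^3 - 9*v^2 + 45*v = (v + 3)*(v^3 - 8*v^2 + 15*v) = (v - 5)*(v + 3)*(v^2 - 3*v) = v*(v - 5)*(v + 3)*(v - 3)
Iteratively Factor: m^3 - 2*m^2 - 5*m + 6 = (m + 2)*(m^2 - 4*m + 3) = (m - 3)*(m + 2)*(m - 1)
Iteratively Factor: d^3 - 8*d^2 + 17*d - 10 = (d - 2)*(d^2 - 6*d + 5) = (d - 5)*(d - 2)*(d - 1)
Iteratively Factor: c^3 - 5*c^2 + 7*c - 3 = (c - 1)*(c^2 - 4*c + 3) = (c - 3)*(c - 1)*(c - 1)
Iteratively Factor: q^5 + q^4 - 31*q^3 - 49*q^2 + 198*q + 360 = (q - 3)*(q^4 + 4*q^3 - 19*q^2 - 106*q - 120) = (q - 3)*(q + 3)*(q^3 + q^2 - 22*q - 40) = (q - 3)*(q + 3)*(q + 4)*(q^2 - 3*q - 10) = (q - 3)*(q + 2)*(q + 3)*(q + 4)*(q - 5)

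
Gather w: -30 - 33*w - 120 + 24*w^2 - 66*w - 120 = 24*w^2 - 99*w - 270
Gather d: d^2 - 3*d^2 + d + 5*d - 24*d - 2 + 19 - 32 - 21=-2*d^2 - 18*d - 36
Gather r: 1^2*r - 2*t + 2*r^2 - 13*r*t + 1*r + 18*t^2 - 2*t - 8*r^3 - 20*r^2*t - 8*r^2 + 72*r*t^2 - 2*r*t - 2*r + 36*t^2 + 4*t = -8*r^3 + r^2*(-20*t - 6) + r*(72*t^2 - 15*t) + 54*t^2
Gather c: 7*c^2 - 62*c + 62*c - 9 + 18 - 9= 7*c^2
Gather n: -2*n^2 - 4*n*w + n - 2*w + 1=-2*n^2 + n*(1 - 4*w) - 2*w + 1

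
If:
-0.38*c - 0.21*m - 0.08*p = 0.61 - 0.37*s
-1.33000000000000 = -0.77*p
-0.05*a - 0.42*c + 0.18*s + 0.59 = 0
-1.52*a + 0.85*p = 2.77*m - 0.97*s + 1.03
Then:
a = 8.19585184117521 - 0.832570944968772*s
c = 0.527687017258187*s + 0.429065257002952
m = 0.807042540199471*s - 4.33917436115686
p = 1.73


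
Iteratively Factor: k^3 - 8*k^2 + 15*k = (k - 5)*(k^2 - 3*k) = k*(k - 5)*(k - 3)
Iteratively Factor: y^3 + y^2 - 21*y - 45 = (y - 5)*(y^2 + 6*y + 9) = (y - 5)*(y + 3)*(y + 3)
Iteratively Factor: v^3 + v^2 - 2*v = (v - 1)*(v^2 + 2*v) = (v - 1)*(v + 2)*(v)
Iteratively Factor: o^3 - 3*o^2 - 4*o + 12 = (o - 3)*(o^2 - 4) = (o - 3)*(o + 2)*(o - 2)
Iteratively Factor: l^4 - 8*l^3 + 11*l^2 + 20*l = (l)*(l^3 - 8*l^2 + 11*l + 20) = l*(l + 1)*(l^2 - 9*l + 20) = l*(l - 5)*(l + 1)*(l - 4)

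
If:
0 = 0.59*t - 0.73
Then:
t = 1.24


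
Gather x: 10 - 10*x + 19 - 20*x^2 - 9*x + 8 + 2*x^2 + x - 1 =-18*x^2 - 18*x + 36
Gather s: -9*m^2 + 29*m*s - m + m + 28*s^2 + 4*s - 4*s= -9*m^2 + 29*m*s + 28*s^2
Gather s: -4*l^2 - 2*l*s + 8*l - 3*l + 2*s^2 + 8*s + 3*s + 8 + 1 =-4*l^2 + 5*l + 2*s^2 + s*(11 - 2*l) + 9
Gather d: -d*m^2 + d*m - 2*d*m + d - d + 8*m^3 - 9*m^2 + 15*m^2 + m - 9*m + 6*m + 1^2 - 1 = d*(-m^2 - m) + 8*m^3 + 6*m^2 - 2*m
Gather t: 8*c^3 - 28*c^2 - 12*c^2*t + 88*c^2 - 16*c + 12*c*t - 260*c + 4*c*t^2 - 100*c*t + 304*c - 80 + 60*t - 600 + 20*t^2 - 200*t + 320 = 8*c^3 + 60*c^2 + 28*c + t^2*(4*c + 20) + t*(-12*c^2 - 88*c - 140) - 360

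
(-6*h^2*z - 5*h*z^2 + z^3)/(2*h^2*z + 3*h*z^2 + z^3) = (-6*h + z)/(2*h + z)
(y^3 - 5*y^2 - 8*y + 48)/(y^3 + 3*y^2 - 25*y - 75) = (y^2 - 8*y + 16)/(y^2 - 25)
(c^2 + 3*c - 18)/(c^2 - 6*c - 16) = (-c^2 - 3*c + 18)/(-c^2 + 6*c + 16)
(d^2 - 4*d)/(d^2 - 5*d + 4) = d/(d - 1)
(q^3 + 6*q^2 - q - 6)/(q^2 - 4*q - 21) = (-q^3 - 6*q^2 + q + 6)/(-q^2 + 4*q + 21)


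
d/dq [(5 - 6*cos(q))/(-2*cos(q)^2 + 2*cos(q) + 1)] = 4*(3*cos(q)^2 - 5*cos(q) + 4)*sin(q)/(2*cos(q) - cos(2*q))^2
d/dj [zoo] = 0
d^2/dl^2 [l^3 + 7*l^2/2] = 6*l + 7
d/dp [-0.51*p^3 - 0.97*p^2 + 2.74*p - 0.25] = -1.53*p^2 - 1.94*p + 2.74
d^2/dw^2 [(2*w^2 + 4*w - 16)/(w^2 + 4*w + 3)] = 4*(-2*w^3 - 33*w^2 - 114*w - 119)/(w^6 + 12*w^5 + 57*w^4 + 136*w^3 + 171*w^2 + 108*w + 27)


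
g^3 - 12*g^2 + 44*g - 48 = (g - 6)*(g - 4)*(g - 2)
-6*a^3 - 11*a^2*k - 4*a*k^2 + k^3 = (-6*a + k)*(a + k)^2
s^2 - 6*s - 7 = (s - 7)*(s + 1)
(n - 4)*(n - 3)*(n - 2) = n^3 - 9*n^2 + 26*n - 24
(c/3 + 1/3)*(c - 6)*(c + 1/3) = c^3/3 - 14*c^2/9 - 23*c/9 - 2/3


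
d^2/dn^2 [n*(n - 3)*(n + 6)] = 6*n + 6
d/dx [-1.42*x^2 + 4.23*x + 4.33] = 4.23 - 2.84*x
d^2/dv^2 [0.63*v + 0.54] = 0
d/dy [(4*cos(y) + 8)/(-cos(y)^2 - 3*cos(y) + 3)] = 4*(sin(y)^2 - 4*cos(y) - 10)*sin(y)/(cos(y)^2 + 3*cos(y) - 3)^2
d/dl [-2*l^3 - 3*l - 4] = -6*l^2 - 3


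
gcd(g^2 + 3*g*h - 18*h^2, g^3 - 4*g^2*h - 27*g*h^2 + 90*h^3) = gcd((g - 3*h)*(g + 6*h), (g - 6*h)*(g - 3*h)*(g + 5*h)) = g - 3*h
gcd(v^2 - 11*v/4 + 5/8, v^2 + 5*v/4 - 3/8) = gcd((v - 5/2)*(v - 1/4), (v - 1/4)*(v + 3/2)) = v - 1/4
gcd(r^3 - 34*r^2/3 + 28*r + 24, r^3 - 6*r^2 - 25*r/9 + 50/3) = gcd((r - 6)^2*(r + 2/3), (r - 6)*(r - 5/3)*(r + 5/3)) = r - 6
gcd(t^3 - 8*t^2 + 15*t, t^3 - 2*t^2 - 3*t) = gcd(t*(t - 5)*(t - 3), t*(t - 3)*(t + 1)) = t^2 - 3*t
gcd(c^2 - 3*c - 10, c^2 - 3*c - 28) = 1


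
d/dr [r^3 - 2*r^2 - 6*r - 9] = 3*r^2 - 4*r - 6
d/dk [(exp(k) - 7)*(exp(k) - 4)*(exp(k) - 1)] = 3*(exp(2*k) - 8*exp(k) + 13)*exp(k)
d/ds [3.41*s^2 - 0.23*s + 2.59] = 6.82*s - 0.23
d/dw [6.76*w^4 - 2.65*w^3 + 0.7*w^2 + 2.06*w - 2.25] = 27.04*w^3 - 7.95*w^2 + 1.4*w + 2.06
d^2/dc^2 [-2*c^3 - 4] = -12*c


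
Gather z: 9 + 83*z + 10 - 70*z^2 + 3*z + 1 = -70*z^2 + 86*z + 20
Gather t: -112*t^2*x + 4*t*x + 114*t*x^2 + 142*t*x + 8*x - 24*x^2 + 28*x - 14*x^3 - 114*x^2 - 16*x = -112*t^2*x + t*(114*x^2 + 146*x) - 14*x^3 - 138*x^2 + 20*x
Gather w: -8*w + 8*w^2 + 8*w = 8*w^2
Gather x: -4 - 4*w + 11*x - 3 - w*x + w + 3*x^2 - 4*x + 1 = -3*w + 3*x^2 + x*(7 - w) - 6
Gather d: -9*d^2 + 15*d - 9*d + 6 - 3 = -9*d^2 + 6*d + 3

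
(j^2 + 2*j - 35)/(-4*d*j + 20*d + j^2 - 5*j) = (-j - 7)/(4*d - j)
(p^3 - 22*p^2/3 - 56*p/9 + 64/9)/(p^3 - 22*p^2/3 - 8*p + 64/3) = (9*p^2 + 6*p - 8)/(3*(3*p^2 + 2*p - 8))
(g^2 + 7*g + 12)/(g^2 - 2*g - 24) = (g + 3)/(g - 6)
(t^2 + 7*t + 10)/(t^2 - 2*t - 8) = (t + 5)/(t - 4)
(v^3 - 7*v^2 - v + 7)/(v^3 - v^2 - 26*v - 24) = (v^2 - 8*v + 7)/(v^2 - 2*v - 24)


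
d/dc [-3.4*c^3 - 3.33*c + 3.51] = -10.2*c^2 - 3.33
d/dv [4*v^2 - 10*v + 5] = 8*v - 10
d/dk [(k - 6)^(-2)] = -2/(k - 6)^3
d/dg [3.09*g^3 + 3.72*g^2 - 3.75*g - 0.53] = 9.27*g^2 + 7.44*g - 3.75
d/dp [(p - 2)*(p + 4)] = 2*p + 2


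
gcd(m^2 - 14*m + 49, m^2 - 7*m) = m - 7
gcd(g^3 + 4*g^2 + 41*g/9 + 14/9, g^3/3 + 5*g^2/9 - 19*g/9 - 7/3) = g + 1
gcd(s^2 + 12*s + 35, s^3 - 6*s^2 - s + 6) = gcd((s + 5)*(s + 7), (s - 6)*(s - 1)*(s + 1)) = 1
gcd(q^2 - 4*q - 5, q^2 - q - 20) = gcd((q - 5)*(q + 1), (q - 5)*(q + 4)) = q - 5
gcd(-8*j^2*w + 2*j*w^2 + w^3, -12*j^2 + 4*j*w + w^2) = -2*j + w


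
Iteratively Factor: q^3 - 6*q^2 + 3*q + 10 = (q - 5)*(q^2 - q - 2) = (q - 5)*(q - 2)*(q + 1)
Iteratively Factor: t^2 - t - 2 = (t - 2)*(t + 1)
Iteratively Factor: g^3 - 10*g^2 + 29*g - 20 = (g - 5)*(g^2 - 5*g + 4) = (g - 5)*(g - 4)*(g - 1)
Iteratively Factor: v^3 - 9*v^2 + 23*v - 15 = (v - 1)*(v^2 - 8*v + 15) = (v - 3)*(v - 1)*(v - 5)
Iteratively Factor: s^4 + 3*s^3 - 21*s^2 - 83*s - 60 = (s - 5)*(s^3 + 8*s^2 + 19*s + 12) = (s - 5)*(s + 4)*(s^2 + 4*s + 3) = (s - 5)*(s + 1)*(s + 4)*(s + 3)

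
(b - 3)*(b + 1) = b^2 - 2*b - 3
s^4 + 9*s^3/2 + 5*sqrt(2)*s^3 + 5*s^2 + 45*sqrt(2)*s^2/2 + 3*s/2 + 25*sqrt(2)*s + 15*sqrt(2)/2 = (s + 1/2)*(s + 1)*(s + 3)*(s + 5*sqrt(2))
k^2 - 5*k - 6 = (k - 6)*(k + 1)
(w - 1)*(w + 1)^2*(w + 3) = w^4 + 4*w^3 + 2*w^2 - 4*w - 3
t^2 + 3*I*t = t*(t + 3*I)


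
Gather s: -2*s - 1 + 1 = -2*s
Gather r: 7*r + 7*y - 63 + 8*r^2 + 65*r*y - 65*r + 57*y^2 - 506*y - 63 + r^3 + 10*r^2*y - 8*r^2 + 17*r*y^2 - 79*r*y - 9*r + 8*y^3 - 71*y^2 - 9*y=r^3 + 10*r^2*y + r*(17*y^2 - 14*y - 67) + 8*y^3 - 14*y^2 - 508*y - 126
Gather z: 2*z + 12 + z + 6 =3*z + 18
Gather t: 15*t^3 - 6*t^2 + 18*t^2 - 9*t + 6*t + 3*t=15*t^3 + 12*t^2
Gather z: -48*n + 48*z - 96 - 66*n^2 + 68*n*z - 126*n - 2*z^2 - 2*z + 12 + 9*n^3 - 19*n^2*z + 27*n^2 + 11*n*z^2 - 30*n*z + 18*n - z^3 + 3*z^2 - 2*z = 9*n^3 - 39*n^2 - 156*n - z^3 + z^2*(11*n + 1) + z*(-19*n^2 + 38*n + 44) - 84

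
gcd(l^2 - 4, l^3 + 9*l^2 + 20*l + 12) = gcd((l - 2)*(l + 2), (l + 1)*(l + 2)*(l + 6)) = l + 2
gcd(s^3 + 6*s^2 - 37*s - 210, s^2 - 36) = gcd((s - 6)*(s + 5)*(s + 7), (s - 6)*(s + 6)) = s - 6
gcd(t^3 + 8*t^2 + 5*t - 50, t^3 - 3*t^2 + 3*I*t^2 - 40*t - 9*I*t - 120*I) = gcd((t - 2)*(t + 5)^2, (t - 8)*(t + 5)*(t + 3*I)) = t + 5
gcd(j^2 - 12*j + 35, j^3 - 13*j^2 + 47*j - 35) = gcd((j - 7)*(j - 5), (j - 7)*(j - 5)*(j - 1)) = j^2 - 12*j + 35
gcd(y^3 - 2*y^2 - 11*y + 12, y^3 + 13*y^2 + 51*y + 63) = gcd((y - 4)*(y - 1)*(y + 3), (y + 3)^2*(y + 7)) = y + 3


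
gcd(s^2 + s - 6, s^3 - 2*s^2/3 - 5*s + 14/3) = s - 2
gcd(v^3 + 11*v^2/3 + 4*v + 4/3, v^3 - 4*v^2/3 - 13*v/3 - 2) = v^2 + 5*v/3 + 2/3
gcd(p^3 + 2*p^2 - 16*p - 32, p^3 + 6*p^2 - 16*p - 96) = p^2 - 16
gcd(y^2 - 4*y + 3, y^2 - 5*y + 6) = y - 3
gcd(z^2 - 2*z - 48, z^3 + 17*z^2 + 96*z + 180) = z + 6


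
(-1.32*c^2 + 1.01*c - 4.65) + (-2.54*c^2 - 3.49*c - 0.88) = -3.86*c^2 - 2.48*c - 5.53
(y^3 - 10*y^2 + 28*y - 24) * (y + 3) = y^4 - 7*y^3 - 2*y^2 + 60*y - 72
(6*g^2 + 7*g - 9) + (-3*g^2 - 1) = 3*g^2 + 7*g - 10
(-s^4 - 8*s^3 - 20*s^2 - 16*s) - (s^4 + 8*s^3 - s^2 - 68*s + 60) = -2*s^4 - 16*s^3 - 19*s^2 + 52*s - 60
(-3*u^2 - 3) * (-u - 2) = 3*u^3 + 6*u^2 + 3*u + 6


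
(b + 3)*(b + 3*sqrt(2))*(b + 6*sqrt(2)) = b^3 + 3*b^2 + 9*sqrt(2)*b^2 + 36*b + 27*sqrt(2)*b + 108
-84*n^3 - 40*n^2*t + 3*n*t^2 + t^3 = (-6*n + t)*(2*n + t)*(7*n + t)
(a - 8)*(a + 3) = a^2 - 5*a - 24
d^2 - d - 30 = (d - 6)*(d + 5)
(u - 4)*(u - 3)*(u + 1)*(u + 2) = u^4 - 4*u^3 - 7*u^2 + 22*u + 24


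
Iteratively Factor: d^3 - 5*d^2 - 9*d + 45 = (d + 3)*(d^2 - 8*d + 15) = (d - 3)*(d + 3)*(d - 5)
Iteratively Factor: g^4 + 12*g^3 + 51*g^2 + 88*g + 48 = (g + 3)*(g^3 + 9*g^2 + 24*g + 16) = (g + 1)*(g + 3)*(g^2 + 8*g + 16) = (g + 1)*(g + 3)*(g + 4)*(g + 4)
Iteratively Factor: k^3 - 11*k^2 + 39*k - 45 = (k - 3)*(k^2 - 8*k + 15) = (k - 3)^2*(k - 5)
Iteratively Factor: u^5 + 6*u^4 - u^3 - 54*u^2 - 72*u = (u)*(u^4 + 6*u^3 - u^2 - 54*u - 72) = u*(u + 2)*(u^3 + 4*u^2 - 9*u - 36) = u*(u + 2)*(u + 4)*(u^2 - 9) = u*(u - 3)*(u + 2)*(u + 4)*(u + 3)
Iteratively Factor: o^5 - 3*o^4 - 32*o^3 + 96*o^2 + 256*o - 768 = (o + 4)*(o^4 - 7*o^3 - 4*o^2 + 112*o - 192) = (o - 4)*(o + 4)*(o^3 - 3*o^2 - 16*o + 48) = (o - 4)^2*(o + 4)*(o^2 + o - 12) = (o - 4)^2*(o - 3)*(o + 4)*(o + 4)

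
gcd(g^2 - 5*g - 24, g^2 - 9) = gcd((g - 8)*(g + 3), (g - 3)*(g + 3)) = g + 3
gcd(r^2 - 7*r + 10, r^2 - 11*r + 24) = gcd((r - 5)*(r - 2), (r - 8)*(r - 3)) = 1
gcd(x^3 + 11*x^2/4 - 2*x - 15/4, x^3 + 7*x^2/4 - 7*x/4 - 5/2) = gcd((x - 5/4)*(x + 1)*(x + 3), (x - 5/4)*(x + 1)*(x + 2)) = x^2 - x/4 - 5/4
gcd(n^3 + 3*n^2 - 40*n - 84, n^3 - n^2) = 1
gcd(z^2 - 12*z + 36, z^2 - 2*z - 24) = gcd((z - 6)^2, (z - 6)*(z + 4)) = z - 6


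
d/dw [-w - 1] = -1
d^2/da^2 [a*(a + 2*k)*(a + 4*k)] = 6*a + 12*k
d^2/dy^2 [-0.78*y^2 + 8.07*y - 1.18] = -1.56000000000000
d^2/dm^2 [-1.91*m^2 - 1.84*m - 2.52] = -3.82000000000000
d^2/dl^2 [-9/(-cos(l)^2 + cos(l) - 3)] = 9*(4*(1 - cos(l)^2)^2 - 9*cos(l)^2 + 27*cos(l)/4 - 3*cos(3*l)/4)/(-cos(l)^2 + cos(l) - 3)^3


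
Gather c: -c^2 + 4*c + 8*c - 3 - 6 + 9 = -c^2 + 12*c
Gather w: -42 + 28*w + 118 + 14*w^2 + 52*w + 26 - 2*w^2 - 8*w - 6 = 12*w^2 + 72*w + 96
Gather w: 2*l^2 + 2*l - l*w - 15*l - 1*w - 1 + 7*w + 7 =2*l^2 - 13*l + w*(6 - l) + 6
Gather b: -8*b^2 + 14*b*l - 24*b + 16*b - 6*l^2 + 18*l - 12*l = -8*b^2 + b*(14*l - 8) - 6*l^2 + 6*l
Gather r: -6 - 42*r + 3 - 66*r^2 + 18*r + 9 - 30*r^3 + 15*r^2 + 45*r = -30*r^3 - 51*r^2 + 21*r + 6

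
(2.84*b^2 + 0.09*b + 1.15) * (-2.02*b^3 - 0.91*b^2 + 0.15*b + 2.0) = -5.7368*b^5 - 2.7662*b^4 - 1.9789*b^3 + 4.647*b^2 + 0.3525*b + 2.3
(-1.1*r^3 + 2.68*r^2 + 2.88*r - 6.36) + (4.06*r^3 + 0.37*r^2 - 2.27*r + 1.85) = 2.96*r^3 + 3.05*r^2 + 0.61*r - 4.51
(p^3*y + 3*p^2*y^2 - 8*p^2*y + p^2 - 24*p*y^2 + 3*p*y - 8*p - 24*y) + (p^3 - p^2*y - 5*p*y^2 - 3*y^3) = p^3*y + p^3 + 3*p^2*y^2 - 9*p^2*y + p^2 - 29*p*y^2 + 3*p*y - 8*p - 3*y^3 - 24*y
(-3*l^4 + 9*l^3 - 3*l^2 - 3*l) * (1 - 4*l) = 12*l^5 - 39*l^4 + 21*l^3 + 9*l^2 - 3*l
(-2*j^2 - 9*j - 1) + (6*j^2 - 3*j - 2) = 4*j^2 - 12*j - 3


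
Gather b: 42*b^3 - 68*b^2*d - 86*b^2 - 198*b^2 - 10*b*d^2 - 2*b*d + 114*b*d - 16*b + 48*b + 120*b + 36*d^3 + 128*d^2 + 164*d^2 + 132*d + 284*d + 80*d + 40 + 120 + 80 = 42*b^3 + b^2*(-68*d - 284) + b*(-10*d^2 + 112*d + 152) + 36*d^3 + 292*d^2 + 496*d + 240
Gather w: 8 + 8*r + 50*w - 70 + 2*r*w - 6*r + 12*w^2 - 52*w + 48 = 2*r + 12*w^2 + w*(2*r - 2) - 14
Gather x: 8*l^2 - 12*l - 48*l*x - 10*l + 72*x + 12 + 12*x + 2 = 8*l^2 - 22*l + x*(84 - 48*l) + 14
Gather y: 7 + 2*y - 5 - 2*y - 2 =0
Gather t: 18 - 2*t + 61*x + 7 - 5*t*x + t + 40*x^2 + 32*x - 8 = t*(-5*x - 1) + 40*x^2 + 93*x + 17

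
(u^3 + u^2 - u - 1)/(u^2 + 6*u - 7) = (u^2 + 2*u + 1)/(u + 7)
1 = 1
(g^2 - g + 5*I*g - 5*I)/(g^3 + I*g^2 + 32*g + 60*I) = (g - 1)/(g^2 - 4*I*g + 12)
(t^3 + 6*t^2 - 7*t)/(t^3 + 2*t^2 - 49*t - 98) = t*(t - 1)/(t^2 - 5*t - 14)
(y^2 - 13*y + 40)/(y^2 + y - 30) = (y - 8)/(y + 6)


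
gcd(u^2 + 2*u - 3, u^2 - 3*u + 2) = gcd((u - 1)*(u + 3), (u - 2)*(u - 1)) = u - 1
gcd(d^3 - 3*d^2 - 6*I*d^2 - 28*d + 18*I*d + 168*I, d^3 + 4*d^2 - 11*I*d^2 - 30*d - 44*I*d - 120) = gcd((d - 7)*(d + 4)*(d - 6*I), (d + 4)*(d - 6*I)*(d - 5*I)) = d^2 + d*(4 - 6*I) - 24*I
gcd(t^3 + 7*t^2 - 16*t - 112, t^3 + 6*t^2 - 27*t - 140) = t^2 + 11*t + 28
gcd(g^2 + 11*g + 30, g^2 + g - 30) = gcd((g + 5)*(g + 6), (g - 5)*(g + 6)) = g + 6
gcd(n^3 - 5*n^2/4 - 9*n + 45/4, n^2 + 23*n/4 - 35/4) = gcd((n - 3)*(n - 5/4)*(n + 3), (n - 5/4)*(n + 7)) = n - 5/4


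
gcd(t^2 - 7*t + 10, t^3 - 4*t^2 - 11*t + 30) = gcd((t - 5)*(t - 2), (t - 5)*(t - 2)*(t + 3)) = t^2 - 7*t + 10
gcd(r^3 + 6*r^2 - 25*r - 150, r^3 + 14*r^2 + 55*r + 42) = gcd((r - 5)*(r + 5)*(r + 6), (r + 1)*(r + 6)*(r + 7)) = r + 6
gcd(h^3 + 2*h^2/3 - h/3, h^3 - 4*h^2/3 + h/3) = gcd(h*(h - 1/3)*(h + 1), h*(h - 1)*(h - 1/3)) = h^2 - h/3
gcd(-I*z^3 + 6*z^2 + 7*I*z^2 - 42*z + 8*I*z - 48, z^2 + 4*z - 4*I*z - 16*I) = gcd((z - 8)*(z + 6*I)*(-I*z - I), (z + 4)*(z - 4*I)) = 1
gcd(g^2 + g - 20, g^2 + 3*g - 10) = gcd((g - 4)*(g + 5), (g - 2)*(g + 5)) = g + 5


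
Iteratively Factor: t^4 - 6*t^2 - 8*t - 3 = (t + 1)*(t^3 - t^2 - 5*t - 3) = (t + 1)^2*(t^2 - 2*t - 3) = (t - 3)*(t + 1)^2*(t + 1)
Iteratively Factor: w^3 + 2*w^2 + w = (w)*(w^2 + 2*w + 1) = w*(w + 1)*(w + 1)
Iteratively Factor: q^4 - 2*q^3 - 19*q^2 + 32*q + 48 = (q + 1)*(q^3 - 3*q^2 - 16*q + 48) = (q + 1)*(q + 4)*(q^2 - 7*q + 12) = (q - 3)*(q + 1)*(q + 4)*(q - 4)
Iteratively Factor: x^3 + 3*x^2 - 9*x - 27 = (x + 3)*(x^2 - 9) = (x + 3)^2*(x - 3)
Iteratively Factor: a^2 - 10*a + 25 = (a - 5)*(a - 5)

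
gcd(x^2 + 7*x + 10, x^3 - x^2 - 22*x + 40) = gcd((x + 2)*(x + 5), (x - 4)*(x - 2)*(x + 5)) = x + 5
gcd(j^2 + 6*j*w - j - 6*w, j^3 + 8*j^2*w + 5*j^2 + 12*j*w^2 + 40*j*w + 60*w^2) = j + 6*w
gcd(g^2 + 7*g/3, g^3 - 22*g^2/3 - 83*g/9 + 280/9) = g + 7/3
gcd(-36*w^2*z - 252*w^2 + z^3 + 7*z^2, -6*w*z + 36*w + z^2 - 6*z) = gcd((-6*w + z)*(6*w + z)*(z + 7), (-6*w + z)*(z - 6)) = -6*w + z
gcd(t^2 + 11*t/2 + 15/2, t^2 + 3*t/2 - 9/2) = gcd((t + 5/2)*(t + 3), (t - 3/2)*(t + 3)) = t + 3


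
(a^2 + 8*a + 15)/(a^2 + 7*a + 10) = (a + 3)/(a + 2)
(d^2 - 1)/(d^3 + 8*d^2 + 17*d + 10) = (d - 1)/(d^2 + 7*d + 10)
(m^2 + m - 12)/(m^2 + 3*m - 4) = (m - 3)/(m - 1)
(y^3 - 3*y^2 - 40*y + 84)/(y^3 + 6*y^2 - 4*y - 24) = (y - 7)/(y + 2)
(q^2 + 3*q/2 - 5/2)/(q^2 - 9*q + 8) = (q + 5/2)/(q - 8)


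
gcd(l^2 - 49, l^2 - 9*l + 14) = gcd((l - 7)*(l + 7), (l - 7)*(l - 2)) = l - 7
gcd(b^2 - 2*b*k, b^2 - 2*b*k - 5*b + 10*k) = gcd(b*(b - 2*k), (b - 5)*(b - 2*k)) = b - 2*k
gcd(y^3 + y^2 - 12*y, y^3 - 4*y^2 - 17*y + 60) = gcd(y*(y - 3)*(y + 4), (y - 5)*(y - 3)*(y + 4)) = y^2 + y - 12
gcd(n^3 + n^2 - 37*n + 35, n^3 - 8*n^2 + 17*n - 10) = n^2 - 6*n + 5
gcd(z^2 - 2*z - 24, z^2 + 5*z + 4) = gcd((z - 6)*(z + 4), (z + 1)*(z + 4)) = z + 4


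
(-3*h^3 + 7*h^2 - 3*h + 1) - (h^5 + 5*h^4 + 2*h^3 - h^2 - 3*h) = -h^5 - 5*h^4 - 5*h^3 + 8*h^2 + 1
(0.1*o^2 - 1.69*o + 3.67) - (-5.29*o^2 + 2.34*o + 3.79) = 5.39*o^2 - 4.03*o - 0.12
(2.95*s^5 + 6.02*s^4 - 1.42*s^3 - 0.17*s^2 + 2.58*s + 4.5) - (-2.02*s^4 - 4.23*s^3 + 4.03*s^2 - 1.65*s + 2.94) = 2.95*s^5 + 8.04*s^4 + 2.81*s^3 - 4.2*s^2 + 4.23*s + 1.56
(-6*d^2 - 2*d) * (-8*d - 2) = 48*d^3 + 28*d^2 + 4*d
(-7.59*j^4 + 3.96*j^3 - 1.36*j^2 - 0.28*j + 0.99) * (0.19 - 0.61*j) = 4.6299*j^5 - 3.8577*j^4 + 1.582*j^3 - 0.0876*j^2 - 0.6571*j + 0.1881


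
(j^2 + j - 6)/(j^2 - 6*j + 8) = (j + 3)/(j - 4)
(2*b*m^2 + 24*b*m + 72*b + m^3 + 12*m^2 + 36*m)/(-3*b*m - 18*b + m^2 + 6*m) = (-2*b*m - 12*b - m^2 - 6*m)/(3*b - m)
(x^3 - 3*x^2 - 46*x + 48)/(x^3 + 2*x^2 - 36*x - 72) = (x^2 - 9*x + 8)/(x^2 - 4*x - 12)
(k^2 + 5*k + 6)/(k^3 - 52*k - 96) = (k + 3)/(k^2 - 2*k - 48)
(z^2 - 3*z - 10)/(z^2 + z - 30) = (z + 2)/(z + 6)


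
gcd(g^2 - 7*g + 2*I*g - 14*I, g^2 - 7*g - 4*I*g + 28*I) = g - 7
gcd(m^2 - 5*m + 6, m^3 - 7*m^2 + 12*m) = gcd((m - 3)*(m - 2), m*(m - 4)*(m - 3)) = m - 3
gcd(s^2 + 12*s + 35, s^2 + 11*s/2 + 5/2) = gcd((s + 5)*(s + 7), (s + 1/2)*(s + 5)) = s + 5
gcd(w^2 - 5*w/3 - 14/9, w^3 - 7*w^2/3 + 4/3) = w + 2/3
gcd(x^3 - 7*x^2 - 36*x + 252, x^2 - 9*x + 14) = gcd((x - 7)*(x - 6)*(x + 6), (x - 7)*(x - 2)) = x - 7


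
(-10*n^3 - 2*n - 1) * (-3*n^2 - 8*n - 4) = 30*n^5 + 80*n^4 + 46*n^3 + 19*n^2 + 16*n + 4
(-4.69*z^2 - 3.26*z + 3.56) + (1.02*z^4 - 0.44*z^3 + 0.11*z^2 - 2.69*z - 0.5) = 1.02*z^4 - 0.44*z^3 - 4.58*z^2 - 5.95*z + 3.06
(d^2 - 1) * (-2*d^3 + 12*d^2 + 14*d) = -2*d^5 + 12*d^4 + 16*d^3 - 12*d^2 - 14*d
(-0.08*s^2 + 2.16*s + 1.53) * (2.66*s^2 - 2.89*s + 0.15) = -0.2128*s^4 + 5.9768*s^3 - 2.1846*s^2 - 4.0977*s + 0.2295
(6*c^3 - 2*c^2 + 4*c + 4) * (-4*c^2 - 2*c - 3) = -24*c^5 - 4*c^4 - 30*c^3 - 18*c^2 - 20*c - 12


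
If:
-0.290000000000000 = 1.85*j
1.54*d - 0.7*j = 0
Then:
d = -0.07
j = -0.16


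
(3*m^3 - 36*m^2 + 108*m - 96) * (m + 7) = 3*m^4 - 15*m^3 - 144*m^2 + 660*m - 672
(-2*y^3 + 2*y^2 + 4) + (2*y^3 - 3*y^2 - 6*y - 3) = -y^2 - 6*y + 1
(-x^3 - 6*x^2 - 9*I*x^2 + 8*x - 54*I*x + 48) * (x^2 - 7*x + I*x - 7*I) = -x^5 + x^4 - 10*I*x^4 + 59*x^3 + 10*I*x^3 - 17*x^2 + 428*I*x^2 - 714*x - 8*I*x - 336*I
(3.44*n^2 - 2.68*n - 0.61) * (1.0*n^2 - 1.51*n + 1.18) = 3.44*n^4 - 7.8744*n^3 + 7.496*n^2 - 2.2413*n - 0.7198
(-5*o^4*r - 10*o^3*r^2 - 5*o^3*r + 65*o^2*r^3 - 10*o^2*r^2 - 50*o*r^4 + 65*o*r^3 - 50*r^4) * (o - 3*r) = -5*o^5*r + 5*o^4*r^2 - 5*o^4*r + 95*o^3*r^3 + 5*o^3*r^2 - 245*o^2*r^4 + 95*o^2*r^3 + 150*o*r^5 - 245*o*r^4 + 150*r^5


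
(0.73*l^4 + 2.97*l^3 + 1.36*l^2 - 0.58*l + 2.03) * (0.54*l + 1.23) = 0.3942*l^5 + 2.5017*l^4 + 4.3875*l^3 + 1.3596*l^2 + 0.3828*l + 2.4969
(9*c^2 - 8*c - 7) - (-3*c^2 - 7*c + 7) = 12*c^2 - c - 14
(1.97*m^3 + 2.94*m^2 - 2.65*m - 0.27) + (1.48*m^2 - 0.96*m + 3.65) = 1.97*m^3 + 4.42*m^2 - 3.61*m + 3.38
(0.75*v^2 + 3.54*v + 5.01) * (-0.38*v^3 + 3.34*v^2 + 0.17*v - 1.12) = -0.285*v^5 + 1.1598*v^4 + 10.0473*v^3 + 16.4952*v^2 - 3.1131*v - 5.6112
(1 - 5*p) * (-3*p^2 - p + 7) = 15*p^3 + 2*p^2 - 36*p + 7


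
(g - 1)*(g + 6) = g^2 + 5*g - 6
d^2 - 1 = (d - 1)*(d + 1)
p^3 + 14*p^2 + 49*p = p*(p + 7)^2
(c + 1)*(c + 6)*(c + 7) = c^3 + 14*c^2 + 55*c + 42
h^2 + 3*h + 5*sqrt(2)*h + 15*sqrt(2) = (h + 3)*(h + 5*sqrt(2))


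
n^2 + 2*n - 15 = (n - 3)*(n + 5)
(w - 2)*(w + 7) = w^2 + 5*w - 14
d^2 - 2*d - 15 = (d - 5)*(d + 3)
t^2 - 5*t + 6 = (t - 3)*(t - 2)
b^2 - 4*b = b*(b - 4)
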